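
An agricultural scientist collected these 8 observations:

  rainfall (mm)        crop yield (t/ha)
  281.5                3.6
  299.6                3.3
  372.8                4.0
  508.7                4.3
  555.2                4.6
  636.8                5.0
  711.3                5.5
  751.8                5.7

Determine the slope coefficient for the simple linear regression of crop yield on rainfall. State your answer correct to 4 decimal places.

0.0047

n = 8, Σx = 4117.7, Σy = 36, Σxy = 19616.02, Σx² = 2351670.15
Sxx = Σx² − (Σx)²/n = 2351670.15 − 2119431.66125 = 232238.48875
Sxy = Σxy − (Σx)(Σy)/n = 19616.02 − 18529.65 = 1086.37
b = Sxy/Sxx = 1086.37/232238.48875 = 0.004678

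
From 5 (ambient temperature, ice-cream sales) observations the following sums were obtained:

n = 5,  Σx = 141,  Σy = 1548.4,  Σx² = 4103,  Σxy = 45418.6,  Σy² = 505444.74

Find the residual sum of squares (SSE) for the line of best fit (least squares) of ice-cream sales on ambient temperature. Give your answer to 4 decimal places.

Sxx = Σx² − (Σx)²/n = 4103 − 3976.2 = 126.8
Sxy = Σxy − (Σx)(Σy)/n = 45418.6 − 43664.88 = 1753.72
Syy = Σy² − (Σy)²/n = 505444.74 − 479508.512 = 25936.228
b = Sxy/Sxx = 1753.72/126.8 = 13.830599
SSE = Syy − b·Sxy = 25936.228 − 13.830599·1753.72 = 1681.229274

1681.2293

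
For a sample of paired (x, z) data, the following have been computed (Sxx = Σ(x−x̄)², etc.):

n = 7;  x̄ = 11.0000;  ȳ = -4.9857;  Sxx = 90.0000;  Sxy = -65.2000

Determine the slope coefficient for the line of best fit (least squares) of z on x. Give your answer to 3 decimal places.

-0.724

b = Sxy/Sxx = -65.2/90 = -0.724444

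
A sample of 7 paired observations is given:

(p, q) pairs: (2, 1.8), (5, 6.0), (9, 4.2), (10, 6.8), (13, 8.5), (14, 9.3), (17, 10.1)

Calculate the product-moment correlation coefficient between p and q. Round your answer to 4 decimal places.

n = 7, Σx = 70, Σy = 46.7, Σxy = 551.8, Σx² = 864, Σy² = 363.87
Sxx = Σx² − (Σx)²/n = 864 − 700 = 164
Sxy = Σxy − (Σx)(Σy)/n = 551.8 − 467 = 84.8
Syy = Σy² − (Σy)²/n = 363.87 − 311.555714 = 52.314286
r = Sxy/√(Sxx·Syy) = 84.8/√(8579.542857) = 84.8/92.625822 = 0.915511

0.9155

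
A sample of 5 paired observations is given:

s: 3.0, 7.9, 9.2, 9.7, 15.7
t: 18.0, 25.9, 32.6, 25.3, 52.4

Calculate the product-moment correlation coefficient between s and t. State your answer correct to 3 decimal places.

0.937

n = 5, Σx = 45.5, Σy = 154.2, Σxy = 1626.62, Σx² = 496.63, Σy² = 5443.42
Sxx = Σx² − (Σx)²/n = 496.63 − 414.05 = 82.58
Sxy = Σxy − (Σx)(Σy)/n = 1626.62 − 1403.22 = 223.4
Syy = Σy² − (Σy)²/n = 5443.42 − 4755.528 = 687.892
r = Sxy/√(Sxx·Syy) = 223.4/√(56806.12136) = 223.4/238.340348 = 0.937315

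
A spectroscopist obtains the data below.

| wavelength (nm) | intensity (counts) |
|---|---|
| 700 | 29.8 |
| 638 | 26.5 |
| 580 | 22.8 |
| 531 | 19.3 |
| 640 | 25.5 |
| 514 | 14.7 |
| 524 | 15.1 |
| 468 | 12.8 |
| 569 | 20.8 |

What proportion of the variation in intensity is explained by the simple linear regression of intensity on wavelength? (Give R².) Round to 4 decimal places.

n = 9, Σx = 5164, Σy = 187.3, Σxy = 110853.1, Σx² = 3006562, Σy² = 4173.45
Sxx = Σx² − (Σx)²/n = 3006562 − 2962988.444444 = 43573.555556
Sxy = Σxy − (Σx)(Σy)/n = 110853.1 − 107468.577778 = 3384.522222
Syy = Σy² − (Σy)²/n = 4173.45 − 3897.921111 = 275.528889
R² = Sxy²/(Sxx·Syy) = (3384.522222)²/(43573.555556·275.528889) = 0.954124

0.9541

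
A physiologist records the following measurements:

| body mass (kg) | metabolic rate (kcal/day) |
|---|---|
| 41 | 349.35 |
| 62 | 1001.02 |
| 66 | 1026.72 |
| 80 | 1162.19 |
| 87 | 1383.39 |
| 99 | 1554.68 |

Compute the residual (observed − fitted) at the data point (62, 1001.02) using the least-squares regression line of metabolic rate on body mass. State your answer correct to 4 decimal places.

n = 6, Σx = 435, Σy = 6477.35, Σxy = 511393.56, Σx² = 33651
Sxx = Σx² − (Σx)²/n = 33651 − 31537.5 = 2113.5
Sxy = Σxy − (Σx)(Σy)/n = 511393.56 − 469607.875 = 41785.685
b = Sxy/Sxx = 41785.685/2113.5 = 19.770847
a = ȳ − b·x̄ = 1079.558333 − 19.770847·72.5 = -353.828070
ŷ(62) = -353.828070 + 19.770847·62 = 871.964441
residual = y − ŷ = 1001.02 − 871.964441 = 129.055559

129.0556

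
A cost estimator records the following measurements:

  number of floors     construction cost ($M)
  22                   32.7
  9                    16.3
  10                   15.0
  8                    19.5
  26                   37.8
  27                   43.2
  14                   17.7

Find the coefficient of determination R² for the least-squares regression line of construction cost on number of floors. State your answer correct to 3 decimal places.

0.920

n = 7, Σx = 116, Σy = 182.2, Σxy = 3569.1, Σx² = 2330, Σy² = 5548.6
Sxx = Σx² − (Σx)²/n = 2330 − 1922.285714 = 407.714286
Sxy = Σxy − (Σx)(Σy)/n = 3569.1 − 3019.314286 = 549.785714
Syy = Σy² − (Σy)²/n = 5548.6 − 4742.405714 = 806.194286
R² = Sxy²/(Sxx·Syy) = (549.785714)²/(407.714286·806.194286) = 0.919584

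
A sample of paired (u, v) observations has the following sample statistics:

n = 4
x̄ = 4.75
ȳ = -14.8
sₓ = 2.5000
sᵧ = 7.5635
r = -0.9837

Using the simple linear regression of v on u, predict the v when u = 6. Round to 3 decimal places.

b = r · sᵧ/sₓ = -0.9837 · 7.5635/2.5 = -2.976086
a = ȳ − b·x̄ = -14.8 − (-2.976086)·4.75 = -0.663592
ŷ(6) = a + b·6 = -0.663592 + (-2.976086)·6 = -18.520107

-18.520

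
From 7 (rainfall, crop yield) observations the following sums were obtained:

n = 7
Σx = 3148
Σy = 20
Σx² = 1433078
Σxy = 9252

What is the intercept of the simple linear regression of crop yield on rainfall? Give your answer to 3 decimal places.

Sxx = Σx² − (Σx)²/n = 1433078 − 1415700.571429 = 17377.428571
Sxy = Σxy − (Σx)(Σy)/n = 9252 − 8994.285714 = 257.714286
b = Sxy/Sxx = 257.714286/17377.428571 = 0.014830
a = ȳ − b·x̄ = 2.857143 − 0.014830·449.714286 = -3.812302

-3.812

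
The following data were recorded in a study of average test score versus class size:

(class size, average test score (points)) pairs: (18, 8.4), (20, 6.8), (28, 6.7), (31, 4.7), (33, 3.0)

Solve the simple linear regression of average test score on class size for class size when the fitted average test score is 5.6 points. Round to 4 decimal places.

n = 5, Σx = 130, Σy = 29.6, Σxy = 719.5, Σx² = 3558
Sxx = Σx² − (Σx)²/n = 3558 − 3380 = 178
Sxy = Σxy − (Σx)(Σy)/n = 719.5 − 769.6 = -50.1
b = Sxy/Sxx = -50.1/178 = -0.281461
a = ȳ − b·x̄ = 5.92 − (-0.281461)·26 = 13.237978
Set a + b·x = 5.6: x = (5.6 − 13.237978) / (-0.281461) = 27.136926

27.1369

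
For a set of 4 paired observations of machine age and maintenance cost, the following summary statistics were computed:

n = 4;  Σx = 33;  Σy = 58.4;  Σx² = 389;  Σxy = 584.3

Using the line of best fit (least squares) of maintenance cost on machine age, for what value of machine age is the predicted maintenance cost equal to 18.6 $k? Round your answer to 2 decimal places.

Sxx = Σx² − (Σx)²/n = 389 − 272.25 = 116.75
Sxy = Σxy − (Σx)(Σy)/n = 584.3 − 481.8 = 102.5
b = Sxy/Sxx = 102.5/116.75 = 0.877944
a = ȳ − b·x̄ = 14.6 − 0.877944·8.25 = 7.356959
Set a + b·x = 18.6: x = (18.6 − 7.356959) / 0.877944 = 12.806098

12.81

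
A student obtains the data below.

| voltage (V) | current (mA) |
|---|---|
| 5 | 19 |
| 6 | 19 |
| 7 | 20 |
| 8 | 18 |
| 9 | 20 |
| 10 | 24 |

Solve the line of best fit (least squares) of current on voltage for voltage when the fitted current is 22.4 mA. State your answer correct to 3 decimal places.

10.731

n = 6, Σx = 45, Σy = 120, Σxy = 913, Σx² = 355
Sxx = Σx² − (Σx)²/n = 355 − 337.5 = 17.5
Sxy = Σxy − (Σx)(Σy)/n = 913 − 900 = 13
b = Sxy/Sxx = 13/17.5 = 0.742857
a = ȳ − b·x̄ = 20 − 0.742857·7.5 = 14.428571
Set a + b·x = 22.4: x = (22.4 − 14.428571) / 0.742857 = 10.730769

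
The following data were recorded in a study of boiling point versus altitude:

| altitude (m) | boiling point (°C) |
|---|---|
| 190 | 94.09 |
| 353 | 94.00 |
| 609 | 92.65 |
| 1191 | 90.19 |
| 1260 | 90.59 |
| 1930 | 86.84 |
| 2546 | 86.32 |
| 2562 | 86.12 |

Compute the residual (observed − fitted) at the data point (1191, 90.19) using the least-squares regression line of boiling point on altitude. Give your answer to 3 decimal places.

-0.401

n = 8, Σx = 10641, Σy = 720.8, Σxy = 937054, Σx² = 20308531
Sxx = Σx² − (Σx)²/n = 20308531 − 14153860.125 = 6154670.875
Sxy = Σxy − (Σx)(Σy)/n = 937054 − 958754.1 = -21700.1
b = Sxy/Sxx = -21700.1/6154670.875 = -0.003526
a = ȳ − b·x̄ = 90.1 − (-0.003526)·1330.125 = 94.789746
ŷ(1191) = 94.789746 + (-0.003526)·1191 = 90.590526
residual = y − ŷ = 90.19 − 90.590526 = -0.400526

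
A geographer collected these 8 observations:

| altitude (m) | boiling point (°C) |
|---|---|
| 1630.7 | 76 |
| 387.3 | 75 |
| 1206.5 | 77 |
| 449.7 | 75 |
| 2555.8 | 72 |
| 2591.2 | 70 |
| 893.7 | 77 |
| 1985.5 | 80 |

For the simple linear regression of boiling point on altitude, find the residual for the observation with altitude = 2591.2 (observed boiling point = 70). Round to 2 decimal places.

-3.60

n = 8, Σx = 11700.4, Σy = 602, Σxy = 872665.2, Σx² = 22454397.14
Sxx = Σx² − (Σx)²/n = 22454397.14 − 17112420.02 = 5341977.12
Sxy = Σxy − (Σx)(Σy)/n = 872665.2 − 880455.1 = -7789.9
b = Sxy/Sxx = -7789.9/5341977.12 = -0.001458
a = ȳ − b·x̄ = 75.25 − (-0.001458)·1462.55 = 77.382753
ŷ(2591.2) = 77.382753 + (-0.001458)·2591.2 = 73.604154
residual = y − ŷ = 70 − 73.604154 = -3.604154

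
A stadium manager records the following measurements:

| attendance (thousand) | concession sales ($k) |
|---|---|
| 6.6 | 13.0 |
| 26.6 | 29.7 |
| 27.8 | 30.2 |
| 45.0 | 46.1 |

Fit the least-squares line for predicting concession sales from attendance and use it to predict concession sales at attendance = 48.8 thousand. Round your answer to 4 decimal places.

n = 4, Σx = 106, Σy = 119, Σxy = 3789.88, Σx² = 3548.96
Sxx = Σx² − (Σx)²/n = 3548.96 − 2809 = 739.96
Sxy = Σxy − (Σx)(Σy)/n = 3789.88 − 3153.5 = 636.38
b = Sxy/Sxx = 636.38/739.96 = 0.860019
a = ȳ − b·x̄ = 29.75 − 0.860019·26.5 = 6.959484
ŷ(48.8) = a + b·48.8 = 6.959484 + 0.860019·48.8 = 48.928434

48.9284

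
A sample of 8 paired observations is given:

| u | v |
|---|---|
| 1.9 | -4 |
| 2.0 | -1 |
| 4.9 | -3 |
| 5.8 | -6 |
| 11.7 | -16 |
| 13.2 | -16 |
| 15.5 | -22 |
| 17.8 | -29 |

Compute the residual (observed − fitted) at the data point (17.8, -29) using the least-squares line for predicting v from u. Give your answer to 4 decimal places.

n = 8, Σx = 72.8, Σy = -97, Σxy = -1314.7, Σx² = 933.48
Sxx = Σx² − (Σx)²/n = 933.48 − 662.48 = 271
Sxy = Σxy − (Σx)(Σy)/n = -1314.7 − (-882.7) = -432
b = Sxy/Sxx = -432/271 = -1.594096
a = ȳ − b·x̄ = -12.125 − (-1.594096)·9.1 = 2.381273
ŷ(17.8) = 2.381273 + (-1.594096)·17.8 = -25.993635
residual = y − ŷ = -29 − (-25.993635) = -3.006365

-3.0064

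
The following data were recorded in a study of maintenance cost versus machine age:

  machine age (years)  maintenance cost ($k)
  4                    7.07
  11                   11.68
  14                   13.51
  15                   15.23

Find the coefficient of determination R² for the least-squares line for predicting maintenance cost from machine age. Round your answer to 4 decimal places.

0.9846

n = 4, Σx = 44, Σy = 47.49, Σxy = 574.35, Σx² = 558, Σy² = 600.8803
Sxx = Σx² − (Σx)²/n = 558 − 484 = 74
Sxy = Σxy − (Σx)(Σy)/n = 574.35 − 522.39 = 51.96
Syy = Σy² − (Σy)²/n = 600.8803 − 563.825025 = 37.055275
R² = Sxy²/(Sxx·Syy) = (51.96)²/(74·37.055275) = 0.984593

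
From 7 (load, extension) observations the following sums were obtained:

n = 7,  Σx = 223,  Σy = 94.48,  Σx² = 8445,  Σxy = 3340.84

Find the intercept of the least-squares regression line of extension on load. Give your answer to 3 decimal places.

Sxx = Σx² − (Σx)²/n = 8445 − 7104.142857 = 1340.857143
Sxy = Σxy − (Σx)(Σy)/n = 3340.84 − 3009.862857 = 330.977143
b = Sxy/Sxx = 330.977143/1340.857143 = 0.246840
a = ȳ − b·x̄ = 13.497143 − 0.246840·31.857143 = 5.633527

5.634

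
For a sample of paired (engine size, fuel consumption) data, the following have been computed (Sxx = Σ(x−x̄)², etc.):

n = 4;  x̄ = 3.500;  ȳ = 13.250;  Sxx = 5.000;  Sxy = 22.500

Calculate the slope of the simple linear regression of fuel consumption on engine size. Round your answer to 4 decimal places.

b = Sxy/Sxx = 22.5/5 = 4.5

4.5000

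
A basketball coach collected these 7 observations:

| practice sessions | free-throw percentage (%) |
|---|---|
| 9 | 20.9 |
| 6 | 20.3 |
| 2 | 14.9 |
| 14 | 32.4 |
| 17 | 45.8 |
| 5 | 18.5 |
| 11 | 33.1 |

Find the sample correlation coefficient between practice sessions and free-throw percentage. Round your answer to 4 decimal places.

n = 7, Σx = 64, Σy = 185.9, Σxy = 2028.5, Σx² = 752, Σy² = 5656.17
Sxx = Σx² − (Σx)²/n = 752 − 585.142857 = 166.857143
Sxy = Σxy − (Σx)(Σy)/n = 2028.5 − 1699.657143 = 328.842857
Syy = Σy² − (Σy)²/n = 5656.17 − 4936.972857 = 719.197143
r = Sxy/√(Sxx·Syy) = 328.842857/√(120003.180408) = 328.842857/346.414752 = 0.949275

0.9493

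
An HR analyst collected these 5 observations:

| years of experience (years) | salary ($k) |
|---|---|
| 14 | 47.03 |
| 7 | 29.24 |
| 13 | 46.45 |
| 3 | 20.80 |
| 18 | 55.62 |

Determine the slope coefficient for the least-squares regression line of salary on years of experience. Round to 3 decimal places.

n = 5, Σx = 55, Σy = 199.14, Σxy = 2530.51, Σx² = 747
Sxx = Σx² − (Σx)²/n = 747 − 605 = 142
Sxy = Σxy − (Σx)(Σy)/n = 2530.51 − 2190.54 = 339.97
b = Sxy/Sxx = 339.97/142 = 2.394155

2.394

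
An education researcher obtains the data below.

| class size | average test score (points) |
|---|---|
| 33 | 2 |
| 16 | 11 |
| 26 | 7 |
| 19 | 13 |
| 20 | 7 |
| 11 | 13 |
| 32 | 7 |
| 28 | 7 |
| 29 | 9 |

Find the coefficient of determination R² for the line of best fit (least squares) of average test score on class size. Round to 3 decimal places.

n = 9, Σx = 214, Σy = 76, Σxy = 1635, Σx² = 5552, Σy² = 740
Sxx = Σx² − (Σx)²/n = 5552 − 5088.444444 = 463.555556
Sxy = Σxy − (Σx)(Σy)/n = 1635 − 1807.111111 = -172.111111
Syy = Σy² − (Σy)²/n = 740 − 641.777778 = 98.222222
R² = Sxy²/(Sxx·Syy) = (-172.111111)²/(463.555556·98.222222) = 0.650588

0.651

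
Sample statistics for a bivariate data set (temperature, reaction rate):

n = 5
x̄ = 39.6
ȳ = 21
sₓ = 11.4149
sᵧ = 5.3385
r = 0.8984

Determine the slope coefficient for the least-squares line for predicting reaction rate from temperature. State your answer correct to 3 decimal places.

b = r · sᵧ/sₓ = 0.8984 · 5.3385/11.4149 = 0.420162

0.420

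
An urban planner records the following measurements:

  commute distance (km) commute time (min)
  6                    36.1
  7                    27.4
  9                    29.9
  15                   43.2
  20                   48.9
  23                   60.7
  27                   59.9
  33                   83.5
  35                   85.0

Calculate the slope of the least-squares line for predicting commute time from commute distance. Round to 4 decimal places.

1.8944

n = 9, Σx = 175, Σy = 474.6, Σxy = 11047.4, Σx² = 4363
Sxx = Σx² − (Σx)²/n = 4363 − 3402.777778 = 960.222222
Sxy = Σxy − (Σx)(Σy)/n = 11047.4 − 9228.333333 = 1819.066667
b = Sxy/Sxx = 1819.066667/960.222222 = 1.894423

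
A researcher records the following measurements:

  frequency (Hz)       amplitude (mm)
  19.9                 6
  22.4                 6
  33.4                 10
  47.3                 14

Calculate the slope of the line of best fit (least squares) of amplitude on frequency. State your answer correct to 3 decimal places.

n = 4, Σx = 123, Σy = 36, Σxy = 1250, Σx² = 4250.62
Sxx = Σx² − (Σx)²/n = 4250.62 − 3782.25 = 468.37
Sxy = Σxy − (Σx)(Σy)/n = 1250 − 1107 = 143
b = Sxy/Sxx = 143/468.37 = 0.305314

0.305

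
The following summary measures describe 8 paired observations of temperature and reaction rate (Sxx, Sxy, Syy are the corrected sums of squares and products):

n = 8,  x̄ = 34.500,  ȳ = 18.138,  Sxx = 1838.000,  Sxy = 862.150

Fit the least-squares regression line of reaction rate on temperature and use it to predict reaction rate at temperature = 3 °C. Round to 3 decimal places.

b = Sxy/Sxx = 862.15/1838 = 0.469070
a = ȳ − b·x̄ = 18.138 − 0.469070·34.5 = 1.955097
ŷ(3) = a + b·3 = 1.955097 + 0.469070·3 = 3.362306

3.362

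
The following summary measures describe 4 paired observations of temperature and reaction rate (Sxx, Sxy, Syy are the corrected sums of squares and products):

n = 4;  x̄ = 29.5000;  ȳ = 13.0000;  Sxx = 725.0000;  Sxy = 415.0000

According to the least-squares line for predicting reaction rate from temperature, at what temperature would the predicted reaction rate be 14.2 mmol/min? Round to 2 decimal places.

b = Sxy/Sxx = 415/725 = 0.572414
a = ȳ − b·x̄ = 13 − 0.572414·29.5 = -3.886207
Set a + b·x = 14.2: x = (14.2 − (-3.886207)) / 0.572414 = 31.596386

31.60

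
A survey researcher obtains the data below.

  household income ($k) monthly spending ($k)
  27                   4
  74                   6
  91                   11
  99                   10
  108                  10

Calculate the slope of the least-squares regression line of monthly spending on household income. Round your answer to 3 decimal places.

0.085

n = 5, Σx = 399, Σy = 41, Σxy = 3623, Σx² = 35951
Sxx = Σx² − (Σx)²/n = 35951 − 31840.2 = 4110.8
Sxy = Σxy − (Σx)(Σy)/n = 3623 − 3271.8 = 351.2
b = Sxy/Sxx = 351.2/4110.8 = 0.085433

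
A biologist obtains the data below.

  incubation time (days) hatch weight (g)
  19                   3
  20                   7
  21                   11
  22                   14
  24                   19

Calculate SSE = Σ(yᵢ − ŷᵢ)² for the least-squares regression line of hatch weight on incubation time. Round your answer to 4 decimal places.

n = 5, Σx = 106, Σy = 54, Σxy = 1192, Σx² = 2262, Σy² = 736
Sxx = Σx² − (Σx)²/n = 2262 − 2247.2 = 14.8
Sxy = Σxy − (Σx)(Σy)/n = 1192 − 1144.8 = 47.2
Syy = Σy² − (Σy)²/n = 736 − 583.2 = 152.8
b = Sxy/Sxx = 47.2/14.8 = 3.189189
SSE = Syy − b·Sxy = 152.8 − 3.189189·47.2 = 2.270270

2.2703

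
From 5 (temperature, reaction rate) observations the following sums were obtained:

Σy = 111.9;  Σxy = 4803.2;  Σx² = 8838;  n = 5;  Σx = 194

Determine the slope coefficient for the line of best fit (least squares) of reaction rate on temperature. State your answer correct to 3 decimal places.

Sxx = Σx² − (Σx)²/n = 8838 − 7527.2 = 1310.8
Sxy = Σxy − (Σx)(Σy)/n = 4803.2 − 4341.72 = 461.48
b = Sxy/Sxx = 461.48/1310.8 = 0.352060

0.352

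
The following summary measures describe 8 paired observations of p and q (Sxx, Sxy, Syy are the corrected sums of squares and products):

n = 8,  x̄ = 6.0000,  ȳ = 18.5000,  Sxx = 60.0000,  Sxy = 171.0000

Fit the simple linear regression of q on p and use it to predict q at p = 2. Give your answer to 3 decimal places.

7.100

b = Sxy/Sxx = 171/60 = 2.85
a = ȳ − b·x̄ = 18.5 − 2.85·6 = 1.4
ŷ(2) = a + b·2 = 1.4 + 2.85·2 = 7.1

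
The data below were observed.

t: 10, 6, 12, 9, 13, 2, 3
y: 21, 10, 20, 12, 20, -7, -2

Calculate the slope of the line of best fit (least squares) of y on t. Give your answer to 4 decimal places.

2.4948

n = 7, Σx = 55, Σy = 74, Σxy = 858, Σx² = 543
Sxx = Σx² − (Σx)²/n = 543 − 432.142857 = 110.857143
Sxy = Σxy − (Σx)(Σy)/n = 858 − 581.428571 = 276.571429
b = Sxy/Sxx = 276.571429/110.857143 = 2.494845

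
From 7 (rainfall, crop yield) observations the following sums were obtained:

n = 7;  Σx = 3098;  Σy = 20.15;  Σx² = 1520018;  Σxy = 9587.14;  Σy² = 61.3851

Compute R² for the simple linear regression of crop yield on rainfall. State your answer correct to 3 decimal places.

Sxx = Σx² − (Σx)²/n = 1520018 − 1371086.285714 = 148931.714286
Sxy = Σxy − (Σx)(Σy)/n = 9587.14 − 8917.814286 = 669.325714
Syy = Σy² − (Σy)²/n = 61.3851 − 58.003214 = 3.381886
R² = Sxy²/(Sxx·Syy) = (669.325714)²/(148931.714286·3.381886) = 0.889465

0.889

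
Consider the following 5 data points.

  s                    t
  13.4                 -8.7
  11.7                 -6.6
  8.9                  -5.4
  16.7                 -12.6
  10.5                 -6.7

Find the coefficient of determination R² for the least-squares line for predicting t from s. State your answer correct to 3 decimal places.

n = 5, Σx = 61.2, Σy = -40, Σxy = -522.63, Σx² = 784.8, Σy² = 352.06
Sxx = Σx² − (Σx)²/n = 784.8 − 749.088 = 35.712
Sxy = Σxy − (Σx)(Σy)/n = -522.63 − (-489.6) = -33.03
Syy = Σy² − (Σy)²/n = 352.06 − 320 = 32.06
R² = Sxy²/(Sxx·Syy) = (-33.03)²/(35.712·32.06) = 0.952883

0.953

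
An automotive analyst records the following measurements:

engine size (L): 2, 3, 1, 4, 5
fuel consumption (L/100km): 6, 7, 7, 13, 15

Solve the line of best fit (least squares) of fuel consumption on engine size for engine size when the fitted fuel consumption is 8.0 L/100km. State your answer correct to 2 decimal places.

n = 5, Σx = 15, Σy = 48, Σxy = 167, Σx² = 55
Sxx = Σx² − (Σx)²/n = 55 − 45 = 10
Sxy = Σxy − (Σx)(Σy)/n = 167 − 144 = 23
b = Sxy/Sxx = 23/10 = 2.3
a = ȳ − b·x̄ = 9.6 − 2.3·3 = 2.7
Set a + b·x = 8.0: x = (8.0 − 2.7) / 2.3 = 2.304348

2.30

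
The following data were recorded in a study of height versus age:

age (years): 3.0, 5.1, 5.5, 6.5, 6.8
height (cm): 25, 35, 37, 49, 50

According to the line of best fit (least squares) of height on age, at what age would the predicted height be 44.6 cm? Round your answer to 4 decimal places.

6.1789

n = 5, Σx = 26.9, Σy = 196, Σxy = 1115.5, Σx² = 153.75
Sxx = Σx² − (Σx)²/n = 153.75 − 144.722 = 9.028
Sxy = Σxy − (Σx)(Σy)/n = 1115.5 − 1054.48 = 61.02
b = Sxy/Sxx = 61.02/9.028 = 6.758972
a = ȳ − b·x̄ = 39.2 − 6.758972·5.38 = 2.836730
Set a + b·x = 44.6: x = (44.6 − 2.836730) / 6.758972 = 6.178938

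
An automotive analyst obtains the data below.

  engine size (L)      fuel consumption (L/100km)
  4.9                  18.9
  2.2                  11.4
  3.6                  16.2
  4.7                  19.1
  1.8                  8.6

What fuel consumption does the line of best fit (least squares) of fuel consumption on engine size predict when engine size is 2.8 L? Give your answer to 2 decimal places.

12.75

n = 5, Σx = 17.2, Σy = 74.2, Σxy = 281.26, Σx² = 67.14
Sxx = Σx² − (Σx)²/n = 67.14 − 59.168 = 7.972
Sxy = Σxy − (Σx)(Σy)/n = 281.26 − 255.248 = 26.012
b = Sxy/Sxx = 26.012/7.972 = 3.262920
a = ȳ − b·x̄ = 14.84 − 3.262920·3.44 = 3.615554
ŷ(2.8) = a + b·2.8 = 3.615554 + 3.262920·2.8 = 12.751731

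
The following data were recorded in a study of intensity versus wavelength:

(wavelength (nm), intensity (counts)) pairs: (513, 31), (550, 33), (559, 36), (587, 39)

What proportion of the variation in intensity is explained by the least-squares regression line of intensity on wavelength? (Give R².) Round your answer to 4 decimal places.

n = 4, Σx = 2209, Σy = 139, Σxy = 77070, Σx² = 1222719, Σy² = 4867
Sxx = Σx² − (Σx)²/n = 1222719 − 1219920.25 = 2798.75
Sxy = Σxy − (Σx)(Σy)/n = 77070 − 76762.75 = 307.25
Syy = Σy² − (Σy)²/n = 4867 − 4830.25 = 36.75
R² = Sxy²/(Sxx·Syy) = (307.25)²/(2798.75·36.75) = 0.917830

0.9178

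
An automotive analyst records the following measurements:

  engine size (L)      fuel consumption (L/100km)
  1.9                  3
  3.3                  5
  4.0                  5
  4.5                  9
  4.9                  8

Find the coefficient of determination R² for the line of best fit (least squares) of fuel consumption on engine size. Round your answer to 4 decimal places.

n = 5, Σx = 18.6, Σy = 30, Σxy = 121.9, Σx² = 74.76, Σy² = 204
Sxx = Σx² − (Σx)²/n = 74.76 − 69.192 = 5.568
Sxy = Σxy − (Σx)(Σy)/n = 121.9 − 111.6 = 10.3
Syy = Σy² − (Σy)²/n = 204 − 180 = 24
R² = Sxy²/(Sxx·Syy) = (10.3)²/(5.568·24) = 0.793897

0.7939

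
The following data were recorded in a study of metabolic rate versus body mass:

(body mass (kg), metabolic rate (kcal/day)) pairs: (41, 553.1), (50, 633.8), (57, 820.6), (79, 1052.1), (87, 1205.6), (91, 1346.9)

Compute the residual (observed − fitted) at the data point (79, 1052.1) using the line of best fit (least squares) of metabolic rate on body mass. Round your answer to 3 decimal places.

n = 6, Σx = 405, Σy = 5612.1, Σxy = 411712.3, Σx² = 29521
Sxx = Σx² − (Σx)²/n = 29521 − 27337.5 = 2183.5
Sxy = Σxy − (Σx)(Σy)/n = 411712.3 − 378816.75 = 32895.55
b = Sxy/Sxx = 32895.55/2183.5 = 15.065514
a = ȳ − b·x̄ = 935.35 − 15.065514·67.5 = -81.572201
ŷ(79) = -81.572201 + 15.065514·79 = 1108.603412
residual = y − ŷ = 1052.1 − 1108.603412 = -56.503412

-56.503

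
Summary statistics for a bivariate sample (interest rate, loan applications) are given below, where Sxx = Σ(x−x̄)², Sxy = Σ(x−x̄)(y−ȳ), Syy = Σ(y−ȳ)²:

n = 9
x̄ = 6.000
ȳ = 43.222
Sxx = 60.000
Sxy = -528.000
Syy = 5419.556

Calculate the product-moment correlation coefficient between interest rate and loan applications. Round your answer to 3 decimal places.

-0.926

r = Sxy/√(Sxx·Syy) = -528/√(325173.36) = -528/570.239739 = -0.925926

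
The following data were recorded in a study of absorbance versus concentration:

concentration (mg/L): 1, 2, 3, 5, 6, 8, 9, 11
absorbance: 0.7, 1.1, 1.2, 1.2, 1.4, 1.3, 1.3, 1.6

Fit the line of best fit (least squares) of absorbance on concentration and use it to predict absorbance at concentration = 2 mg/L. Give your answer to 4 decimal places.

n = 8, Σx = 45, Σy = 9.8, Σxy = 60.6, Σx² = 341
Sxx = Σx² − (Σx)²/n = 341 − 253.125 = 87.875
Sxy = Σxy − (Σx)(Σy)/n = 60.6 − 55.125 = 5.475
b = Sxy/Sxx = 5.475/87.875 = 0.062304
a = ȳ − b·x̄ = 1.225 − 0.062304·5.625 = 0.874538
ŷ(2) = a + b·2 = 0.874538 + 0.062304·2 = 0.999147

0.9991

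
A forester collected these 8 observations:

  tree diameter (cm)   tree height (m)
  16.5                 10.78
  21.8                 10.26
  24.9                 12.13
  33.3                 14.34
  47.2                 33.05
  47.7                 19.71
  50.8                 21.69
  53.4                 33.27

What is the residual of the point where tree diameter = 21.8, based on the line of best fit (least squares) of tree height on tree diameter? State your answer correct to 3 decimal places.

n = 8, Σx = 295.6, Σy = 155.23, Σxy = 6559.694, Σx² = 12411.72
Sxx = Σx² − (Σx)²/n = 12411.72 − 10922.42 = 1489.3
Sxy = Σxy − (Σx)(Σy)/n = 6559.694 − 5735.7485 = 823.9455
b = Sxy/Sxx = 823.9455/1489.3 = 0.553243
a = ȳ − b·x̄ = 19.40375 − 0.553243·36.95 = -1.038596
ŷ(21.8) = -1.038596 + 0.553243·21.8 = 11.022111
residual = y − ŷ = 10.26 − 11.022111 = -0.762111

-0.762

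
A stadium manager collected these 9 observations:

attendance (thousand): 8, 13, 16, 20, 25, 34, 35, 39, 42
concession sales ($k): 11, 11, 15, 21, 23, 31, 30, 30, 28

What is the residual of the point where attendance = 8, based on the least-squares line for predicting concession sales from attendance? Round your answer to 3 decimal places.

n = 9, Σx = 232, Σy = 200, Σxy = 5916, Σx² = 7180
Sxx = Σx² − (Σx)²/n = 7180 − 5980.444444 = 1199.555556
Sxy = Σxy − (Σx)(Σy)/n = 5916 − 5155.555556 = 760.444444
b = Sxy/Sxx = 760.444444/1199.555556 = 0.633938
a = ȳ − b·x̄ = 22.222222 − 0.633938·25.777778 = 5.880697
ŷ(8) = 5.880697 + 0.633938·8 = 10.952205
residual = y − ŷ = 11 − 10.952205 = 0.047795

0.048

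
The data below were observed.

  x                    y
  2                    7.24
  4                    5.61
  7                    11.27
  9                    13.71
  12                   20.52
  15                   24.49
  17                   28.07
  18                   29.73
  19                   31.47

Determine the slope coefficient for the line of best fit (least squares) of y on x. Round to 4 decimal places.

n = 9, Σx = 103, Σy = 172.11, Σxy = 2463.05, Σx² = 1493
Sxx = Σx² − (Σx)²/n = 1493 − 1178.777778 = 314.222222
Sxy = Σxy − (Σx)(Σy)/n = 2463.05 − 1969.703333 = 493.346667
b = Sxy/Sxx = 493.346667/314.222222 = 1.570057

1.5701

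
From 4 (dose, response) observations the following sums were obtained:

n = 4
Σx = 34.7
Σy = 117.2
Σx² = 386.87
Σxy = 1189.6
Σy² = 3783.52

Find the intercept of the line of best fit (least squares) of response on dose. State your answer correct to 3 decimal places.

Sxx = Σx² − (Σx)²/n = 386.87 − 301.0225 = 85.8475
Sxy = Σxy − (Σx)(Σy)/n = 1189.6 − 1016.71 = 172.89
b = Sxy/Sxx = 172.89/85.8475 = 2.013920
a = ȳ − b·x̄ = 29.3 − 2.013920·8.675 = 11.829244

11.829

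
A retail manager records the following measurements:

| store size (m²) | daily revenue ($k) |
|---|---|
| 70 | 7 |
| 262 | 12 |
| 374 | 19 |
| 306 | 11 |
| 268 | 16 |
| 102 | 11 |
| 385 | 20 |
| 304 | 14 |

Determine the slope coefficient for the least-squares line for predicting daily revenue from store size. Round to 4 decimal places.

n = 8, Σx = 2071, Σy = 110, Σxy = 31472, Σx² = 629925
Sxx = Σx² − (Σx)²/n = 629925 − 536130.125 = 93794.875
Sxy = Σxy − (Σx)(Σy)/n = 31472 − 28476.25 = 2995.75
b = Sxy/Sxx = 2995.75/93794.875 = 0.031939

0.0319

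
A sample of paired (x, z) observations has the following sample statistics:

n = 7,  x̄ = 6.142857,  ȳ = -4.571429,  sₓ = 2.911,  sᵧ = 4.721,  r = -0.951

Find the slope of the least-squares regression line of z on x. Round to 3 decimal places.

-1.542

b = r · sᵧ/sₓ = -0.951 · 4.721/2.911 = -1.542312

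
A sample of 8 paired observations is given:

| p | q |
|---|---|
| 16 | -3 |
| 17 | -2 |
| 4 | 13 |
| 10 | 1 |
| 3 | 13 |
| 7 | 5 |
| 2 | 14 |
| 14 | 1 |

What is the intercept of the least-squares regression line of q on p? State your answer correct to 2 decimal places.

15.62

n = 8, Σx = 73, Σy = 42, Σxy = 96, Σx² = 919
Sxx = Σx² − (Σx)²/n = 919 − 666.125 = 252.875
Sxy = Σxy − (Σx)(Σy)/n = 96 − 383.25 = -287.25
b = Sxy/Sxx = -287.25/252.875 = -1.135937
a = ȳ − b·x̄ = 5.25 − (-1.135937)·9.125 = 15.615423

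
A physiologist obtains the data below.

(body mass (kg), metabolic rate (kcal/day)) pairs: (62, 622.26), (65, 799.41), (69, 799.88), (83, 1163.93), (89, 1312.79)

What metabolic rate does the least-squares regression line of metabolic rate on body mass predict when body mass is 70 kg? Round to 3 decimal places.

n = 5, Σx = 368, Σy = 4698.27, Σxy = 359177.99, Σx² = 27640
Sxx = Σx² − (Σx)²/n = 27640 − 27084.8 = 555.2
Sxy = Σxy − (Σx)(Σy)/n = 359177.99 − 345792.672 = 13385.318
b = Sxy/Sxx = 13385.318/555.2 = 24.109002
a = ȳ − b·x̄ = 939.654 − 24.109002·73.6 = -834.768559
ŷ(70) = a + b·70 = -834.768559 + 24.109002·70 = 852.861592

852.862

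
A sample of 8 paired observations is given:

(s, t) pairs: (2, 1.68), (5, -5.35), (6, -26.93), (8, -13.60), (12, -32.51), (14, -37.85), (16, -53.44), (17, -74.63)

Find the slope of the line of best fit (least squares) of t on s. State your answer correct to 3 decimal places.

n = 8, Σx = 80, Σy = -242.63, Σxy = -3337.54, Σx² = 1014
Sxx = Σx² − (Σx)²/n = 1014 − 800 = 214
Sxy = Σxy − (Σx)(Σy)/n = -3337.54 − (-2426.3) = -911.24
b = Sxy/Sxx = -911.24/214 = -4.258131

-4.258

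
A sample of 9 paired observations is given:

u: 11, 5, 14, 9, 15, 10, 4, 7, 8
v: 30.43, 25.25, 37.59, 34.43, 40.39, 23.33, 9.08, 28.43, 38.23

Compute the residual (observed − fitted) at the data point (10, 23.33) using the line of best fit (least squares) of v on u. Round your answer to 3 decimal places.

n = 9, Σx = 83, Σy = 267.16, Σxy = 2677.43, Σx² = 877
Sxx = Σx² − (Σx)²/n = 877 − 765.444444 = 111.555556
Sxy = Σxy − (Σx)(Σy)/n = 2677.43 − 2463.808889 = 213.621111
b = Sxy/Sxx = 213.621111/111.555556 = 1.914930
a = ȳ − b·x̄ = 29.684444 − 1.914930·9.222222 = 12.024532
ŷ(10) = 12.024532 + 1.914930·10 = 31.173835
residual = y − ŷ = 23.33 − 31.173835 = -7.843835

-7.844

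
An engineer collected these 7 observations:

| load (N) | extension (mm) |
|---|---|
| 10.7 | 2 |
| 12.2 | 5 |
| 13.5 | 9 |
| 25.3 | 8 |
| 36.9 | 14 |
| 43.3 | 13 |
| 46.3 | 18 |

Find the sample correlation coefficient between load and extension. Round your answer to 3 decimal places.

0.915

n = 7, Σx = 188.2, Σy = 69, Σxy = 2319.2, Σx² = 6465.86, Σy² = 863
Sxx = Σx² − (Σx)²/n = 6465.86 − 5059.891429 = 1405.968571
Sxy = Σxy − (Σx)(Σy)/n = 2319.2 − 1855.114286 = 464.085714
Syy = Σy² − (Σy)²/n = 863 − 680.142857 = 182.857143
r = Sxy/√(Sxx·Syy) = 464.085714/√(257091.395918) = 464.085714/507.041809 = 0.915281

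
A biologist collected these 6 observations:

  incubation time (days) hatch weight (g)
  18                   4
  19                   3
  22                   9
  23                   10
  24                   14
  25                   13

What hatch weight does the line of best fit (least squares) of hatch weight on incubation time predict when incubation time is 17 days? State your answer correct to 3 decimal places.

n = 6, Σx = 131, Σy = 53, Σxy = 1218, Σx² = 2899
Sxx = Σx² − (Σx)²/n = 2899 − 2860.166667 = 38.833333
Sxy = Σxy − (Σx)(Σy)/n = 1218 − 1157.166667 = 60.833333
b = Sxy/Sxx = 60.833333/38.833333 = 1.566524
a = ȳ − b·x̄ = 8.833333 − 1.566524·21.833333 = -25.369099
ŷ(17) = a + b·17 = -25.369099 + 1.566524·17 = 1.261803

1.262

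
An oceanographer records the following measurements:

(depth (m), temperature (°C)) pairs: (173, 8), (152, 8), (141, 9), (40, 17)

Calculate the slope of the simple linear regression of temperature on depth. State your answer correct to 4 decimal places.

-0.0727

n = 4, Σx = 506, Σy = 42, Σxy = 4549, Σx² = 74514
Sxx = Σx² − (Σx)²/n = 74514 − 64009 = 10505
Sxy = Σxy − (Σx)(Σy)/n = 4549 − 5313 = -764
b = Sxy/Sxx = -764/10505 = -0.072727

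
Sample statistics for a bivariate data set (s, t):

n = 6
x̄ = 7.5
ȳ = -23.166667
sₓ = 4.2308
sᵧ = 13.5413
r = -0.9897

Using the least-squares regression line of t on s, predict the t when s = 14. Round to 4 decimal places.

-43.7566

b = r · sᵧ/sₓ = -0.9897 · 13.5413/4.2308 = -3.167681
a = ȳ − b·x̄ = -23.166667 − (-3.167681)·7.5 = 0.590940
ŷ(14) = a + b·14 = 0.590940 + (-3.167681)·14 = -43.756593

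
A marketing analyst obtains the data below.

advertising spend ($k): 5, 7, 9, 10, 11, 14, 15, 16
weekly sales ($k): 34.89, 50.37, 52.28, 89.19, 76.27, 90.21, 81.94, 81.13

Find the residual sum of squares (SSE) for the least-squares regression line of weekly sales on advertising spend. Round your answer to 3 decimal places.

954.613

n = 8, Σx = 87, Σy = 556.28, Σxy = 6518.55, Σx² = 1053, Σy² = 41693.701
Sxx = Σx² − (Σx)²/n = 1053 − 946.125 = 106.875
Sxy = Σxy − (Σx)(Σy)/n = 6518.55 − 6049.545 = 469.005
Syy = Σy² − (Σy)²/n = 41693.701 − 38680.9298 = 3012.7712
b = Sxy/Sxx = 469.005/106.875 = 4.388351
SSE = Syy − b·Sxy = 3012.7712 − 4.388351·469.005 = 954.612697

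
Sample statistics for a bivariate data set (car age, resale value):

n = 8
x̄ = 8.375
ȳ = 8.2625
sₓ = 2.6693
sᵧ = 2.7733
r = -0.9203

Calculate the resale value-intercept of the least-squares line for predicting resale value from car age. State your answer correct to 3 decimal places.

16.270

b = r · sᵧ/sₓ = -0.9203 · 2.7733/2.6693 = -0.956156
a = ȳ − b·x̄ = 8.2625 − (-0.956156)·8.375 = 16.270309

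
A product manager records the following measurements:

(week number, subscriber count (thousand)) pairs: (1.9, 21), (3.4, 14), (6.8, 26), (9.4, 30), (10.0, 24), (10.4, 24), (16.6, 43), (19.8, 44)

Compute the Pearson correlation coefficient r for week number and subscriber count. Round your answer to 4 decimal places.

0.9181

n = 8, Σx = 78.3, Σy = 226, Σxy = 2620.9, Σx² = 1025.53, Σy² = 7150
Sxx = Σx² − (Σx)²/n = 1025.53 − 766.36125 = 259.16875
Sxy = Σxy − (Σx)(Σy)/n = 2620.9 − 2211.975 = 408.925
Syy = Σy² − (Σy)²/n = 7150 − 6384.5 = 765.5
r = Sxy/√(Sxx·Syy) = 408.925/√(198393.678125) = 408.925/445.414052 = 0.918078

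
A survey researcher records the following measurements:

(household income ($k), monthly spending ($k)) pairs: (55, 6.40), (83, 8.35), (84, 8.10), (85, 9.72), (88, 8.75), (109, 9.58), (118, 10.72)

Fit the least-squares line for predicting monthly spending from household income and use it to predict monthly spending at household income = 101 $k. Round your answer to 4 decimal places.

9.5656

n = 7, Σx = 622, Σy = 61.62, Σxy = 5630.83, Σx² = 57744
Sxx = Σx² − (Σx)²/n = 57744 − 55269.142857 = 2474.857143
Sxy = Σxy − (Σx)(Σy)/n = 5630.83 − 5475.377143 = 155.452857
b = Sxy/Sxx = 155.452857/2474.857143 = 0.062813
a = ȳ − b·x̄ = 8.802857 − 0.062813·88.857143 = 3.221486
ŷ(101) = a + b·101 = 3.221486 + 0.062813·101 = 9.565585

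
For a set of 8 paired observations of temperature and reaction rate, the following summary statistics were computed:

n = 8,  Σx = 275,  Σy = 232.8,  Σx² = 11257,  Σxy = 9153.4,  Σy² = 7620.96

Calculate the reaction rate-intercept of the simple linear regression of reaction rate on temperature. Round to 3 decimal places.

Sxx = Σx² − (Σx)²/n = 11257 − 9453.125 = 1803.875
Sxy = Σxy − (Σx)(Σy)/n = 9153.4 − 8002.5 = 1150.9
b = Sxy/Sxx = 1150.9/1803.875 = 0.638015
a = ȳ − b·x̄ = 29.1 − 0.638015·34.375 = 7.168221

7.168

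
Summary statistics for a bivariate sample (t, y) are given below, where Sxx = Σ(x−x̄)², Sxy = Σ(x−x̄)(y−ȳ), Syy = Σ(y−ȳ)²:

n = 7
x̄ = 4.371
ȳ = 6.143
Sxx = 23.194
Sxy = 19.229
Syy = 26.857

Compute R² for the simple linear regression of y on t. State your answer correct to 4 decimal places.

0.5936

R² = Sxy²/(Sxx·Syy) = (19.229)²/(23.194·26.857) = 0.593581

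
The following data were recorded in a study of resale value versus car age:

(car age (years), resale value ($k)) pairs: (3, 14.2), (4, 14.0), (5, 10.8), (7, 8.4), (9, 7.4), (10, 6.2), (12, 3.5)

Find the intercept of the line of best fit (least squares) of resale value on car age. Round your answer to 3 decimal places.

n = 7, Σx = 50, Σy = 64.5, Σxy = 382, Σx² = 424
Sxx = Σx² − (Σx)²/n = 424 − 357.142857 = 66.857143
Sxy = Σxy − (Σx)(Σy)/n = 382 − 460.714286 = -78.714286
b = Sxy/Sxx = -78.714286/66.857143 = -1.177350
a = ȳ − b·x̄ = 9.214286 − (-1.177350)·7.142857 = 17.623932

17.624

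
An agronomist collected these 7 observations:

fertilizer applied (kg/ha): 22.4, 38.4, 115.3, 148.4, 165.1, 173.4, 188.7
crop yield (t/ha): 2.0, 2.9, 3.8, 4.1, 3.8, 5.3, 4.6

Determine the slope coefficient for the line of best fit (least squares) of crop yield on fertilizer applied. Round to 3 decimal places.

n = 7, Σx = 851.7, Σy = 26.5, Σxy = 3617.16, Σx² = 130226.23
Sxx = Σx² − (Σx)²/n = 130226.23 − 103627.555714 = 26598.674286
Sxy = Σxy − (Σx)(Σy)/n = 3617.16 − 3224.292857 = 392.867143
b = Sxy/Sxx = 392.867143/26598.674286 = 0.014770

0.015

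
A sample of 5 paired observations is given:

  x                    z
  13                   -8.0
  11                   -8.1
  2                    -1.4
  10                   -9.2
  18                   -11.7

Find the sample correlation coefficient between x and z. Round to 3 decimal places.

-0.946

n = 5, Σx = 54, Σy = -38.4, Σxy = -498.5, Σx² = 718, Σy² = 353.1
Sxx = Σx² − (Σx)²/n = 718 − 583.2 = 134.8
Sxy = Σxy − (Σx)(Σy)/n = -498.5 − (-414.72) = -83.78
Syy = Σy² − (Σy)²/n = 353.1 − 294.912 = 58.188
r = Sxy/√(Sxx·Syy) = -83.78/√(7843.7424) = -83.78/88.564905 = -0.945973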